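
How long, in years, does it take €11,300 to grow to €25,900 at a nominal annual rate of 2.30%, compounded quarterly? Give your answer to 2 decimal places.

Periodic rate i = 0.023/4 = 0.00575.
n = ln(25900/11300) / ln(1+0.00575) = ln(2.29204) / 0.005734 = 144.6648 quarters
= 144.6648/4 years

36.17 years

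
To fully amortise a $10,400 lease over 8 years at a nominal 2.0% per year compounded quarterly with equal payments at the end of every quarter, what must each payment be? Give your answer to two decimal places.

i = 0.02/4 = 0.005 per quarter; n = 8·4 = 32.
PMT = 10400 / ( [1 − (1+0.005)^(−32)] / 0.005 ) = 10400 / 29.503284 = 352.5031

$352.50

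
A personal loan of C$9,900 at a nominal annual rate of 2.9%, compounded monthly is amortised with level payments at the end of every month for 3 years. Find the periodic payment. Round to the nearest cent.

C$287.47

i = 0.029/12 = 0.00241667 per month; n = 3·12 = 36.
PMT = 9900 / ( [1 − (1+0.00241667)^(−36)] / 0.00241667 ) = 9900 / 34.438630 = 287.4679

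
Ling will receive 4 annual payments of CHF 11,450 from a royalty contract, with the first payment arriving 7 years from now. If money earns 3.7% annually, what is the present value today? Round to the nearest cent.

CHF 33,659.24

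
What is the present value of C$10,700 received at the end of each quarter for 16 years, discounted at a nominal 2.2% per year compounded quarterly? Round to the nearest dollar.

With 4 periods per year: i = 0.0055, n = 64.
Annuity factor a(64|0.0055) = 53.825684; PV = 10700 × 53.825684 = 575,934.8180

C$575,935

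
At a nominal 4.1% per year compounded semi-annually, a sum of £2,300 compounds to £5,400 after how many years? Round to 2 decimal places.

21.03 years

Periodic rate i = 0.041/2 = 0.0205.
(1+i)^n = 5400/2300 = 2.34783, so n = ln 2.34783 / ln 1.0205 = 42.0590 half-years
= 42.0590/2 years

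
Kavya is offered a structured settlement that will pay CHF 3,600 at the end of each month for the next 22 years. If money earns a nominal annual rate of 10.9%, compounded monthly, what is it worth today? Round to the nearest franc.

With 12 periods per year: i = 0.00908333, n = 264.
PV = 3600 × [1 − (1+0.00908333)^(−264)] / 0.00908333 = 3600 × 99.975529 = 359,911.9057

CHF 359,912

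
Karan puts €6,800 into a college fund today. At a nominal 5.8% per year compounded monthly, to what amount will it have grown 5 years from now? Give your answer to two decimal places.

i = 0.058/12 = 0.00483333 per month; n = 5·12 = 60.
FV = PV·(1+i)^n = 6,800 × 1.335494 = 9,081.3606

€9,081.36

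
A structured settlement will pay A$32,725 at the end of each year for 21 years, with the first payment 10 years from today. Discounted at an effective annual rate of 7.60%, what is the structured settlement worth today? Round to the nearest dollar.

PV at t=9 (ordinary 21-year annuity): 32725 × a(21|0.076) = 32725 × 10.332177 = 338,120.5068
Discount back 9 years: 338,120.5068 × (1+0.076)^(−9) = 338,120.5068 × 0.517237 = 174,888.4261

A$174,888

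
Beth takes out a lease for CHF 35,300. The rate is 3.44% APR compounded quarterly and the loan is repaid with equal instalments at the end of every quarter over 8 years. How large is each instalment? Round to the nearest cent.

CHF 1,266.58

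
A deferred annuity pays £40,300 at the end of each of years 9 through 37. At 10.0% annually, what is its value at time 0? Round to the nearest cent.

PV at t=8 (ordinary 29-year annuity): 40300 × a(29|0.1) = 40300 × 9.369606 = 377,595.1183
PV₀ = 377,595.1183 / (1+0.1)^8 = 377,595.1183 / 2.143589 = 176,150.9094

£176,150.91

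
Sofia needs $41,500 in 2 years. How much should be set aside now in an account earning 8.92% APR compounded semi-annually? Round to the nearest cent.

With 2 periods per year: i = 0.0446, n = 4.
Discount factor = (1+0.0446)^(−4) = 0.839846; PV = 41,500 × 0.839846 = 34,853.6295

$34,853.63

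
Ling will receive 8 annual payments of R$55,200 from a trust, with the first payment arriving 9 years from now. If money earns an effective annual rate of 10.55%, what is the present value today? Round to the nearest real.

Value one period before first payment (t=8): 55200 × [1 − (1+0.1055)^(−8)] / 0.1055 = 55200 × 5.229763 = 288,682.8990
Discount back 8 years: 288,682.8990 × (1+0.1055)^(−8) = 288,682.8990 × 0.448260 = 129,405.0076

R$129,405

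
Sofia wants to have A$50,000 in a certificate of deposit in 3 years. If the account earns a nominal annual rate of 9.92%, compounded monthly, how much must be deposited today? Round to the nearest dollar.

Periodic rate i = 0.0992/12 = 0.00826667; n = 3 × 12 = 36 periods.
Discount factor = (1+0.00826667)^(−36) = 0.743507; PV = 50,000 × 0.743507 = 37,175.3664

A$37,175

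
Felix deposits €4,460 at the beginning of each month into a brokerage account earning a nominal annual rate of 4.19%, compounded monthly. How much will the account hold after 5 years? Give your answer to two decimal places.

With 12 periods per year: i = 0.00349167, n = 60.
Accumulation factor s(60|0.00349167) × (1+i) = 66.851660; FV = 4460 × 66.851660 = 298,158.4017
(annuity-due: payments at period start, so ×(1+i).)

€298,158.40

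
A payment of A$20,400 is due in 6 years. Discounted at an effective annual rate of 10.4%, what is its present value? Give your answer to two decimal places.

A$11,267.19

PV = FV·(1+i)^(−n) = 20,400 × 0.552313 = 11,267.1928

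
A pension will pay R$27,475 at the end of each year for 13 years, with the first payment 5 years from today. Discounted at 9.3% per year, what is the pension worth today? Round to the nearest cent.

PV at t=4 (ordinary 13-year annuity): 27475 × a(13|0.093) = 27475 × 7.368497 = 202,449.4427
PV₀ = 202,449.4427 / (1+0.093)^4 = 202,449.4427 / 1.427186 = 141,852.1549

R$141,852.15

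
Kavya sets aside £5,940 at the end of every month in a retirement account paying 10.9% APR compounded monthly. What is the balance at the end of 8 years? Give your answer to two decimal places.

£903,943.56

Periodic rate i = 0.109/12 = 0.00908333; n = 8 × 12 = 96 periods.
FV = PMT · [(1+i)^n − 1] / i = 5940 · 152.179050 = 903,943.5593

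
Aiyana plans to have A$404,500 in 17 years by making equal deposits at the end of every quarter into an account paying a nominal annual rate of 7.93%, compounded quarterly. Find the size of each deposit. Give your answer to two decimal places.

A$2,864.35

i = 0.0793/4 = 0.019825 per quarter; n = 17·4 = 68.
FV-annuity factor = 141.218548; PMT = 404500 / 141.218548 = 2,864.3546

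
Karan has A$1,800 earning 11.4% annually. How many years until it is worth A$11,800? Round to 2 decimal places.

(1+i)^n = 11800/1800 = 6.55556, so n = ln 6.55556 / ln 1.114 = 17.4172 years

17.42 years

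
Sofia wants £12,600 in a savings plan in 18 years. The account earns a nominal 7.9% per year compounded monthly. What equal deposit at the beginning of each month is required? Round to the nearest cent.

£26.36

i = 0.079/12 = 0.00658333 per month; n = 18·12 = 216.
PMT = 12600 / ( [(1+0.00658333)^216 − 1] / 0.00658333 × (1+i) ) = 12600 / 477.981175 = 26.3609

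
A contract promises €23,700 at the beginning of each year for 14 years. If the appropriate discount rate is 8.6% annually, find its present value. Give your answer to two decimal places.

PV = PMT · [1 − (1+i)^(−n)] / i × (1+i) = 23700 · 8.649458 = 204,992.1486
(Beginning-of-period payments → annuity-due factor ×(1+i).)

€204,992.15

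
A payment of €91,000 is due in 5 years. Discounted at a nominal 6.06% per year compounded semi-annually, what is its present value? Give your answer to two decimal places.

With 2 periods per year: i = 0.0303, n = 10.
PV = 91,000 / (1 + 0.0303)^10 = 91,000 / 1.347836 = 67,515.6408

€67,515.64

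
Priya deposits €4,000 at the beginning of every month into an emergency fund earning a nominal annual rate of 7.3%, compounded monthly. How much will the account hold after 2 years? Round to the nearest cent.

With 12 periods per year: i = 0.00608333, n = 24.
FV = PMT · [(1+i)^n − 1] / i × (1+i) = 4000 · 25.913038 = 103,652.1523
Payments are at the start of each period, so multiply by (1+i).

€103,652.15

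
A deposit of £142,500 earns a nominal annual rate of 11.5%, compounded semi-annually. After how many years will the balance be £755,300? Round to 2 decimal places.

Periodic rate i = 0.115/2 = 0.0575.
n = ln(755300/142500) / ln(1+0.0575) = ln(5.30035) / 0.055908 = 29.8309 half-years
= 29.8309/2 years

14.92 years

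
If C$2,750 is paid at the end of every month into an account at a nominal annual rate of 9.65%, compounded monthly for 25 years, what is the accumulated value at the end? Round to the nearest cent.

i = 0.0965/12 = 0.00804167 per month; n = 25·12 = 300.
FV = 2750 × [(1+0.00804167)^300 − 1] / 0.00804167 = 2750 × 1250.319553 = 3,438,378.7718

C$3,438,378.77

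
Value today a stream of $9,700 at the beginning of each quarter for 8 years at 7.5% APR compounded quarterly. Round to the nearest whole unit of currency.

$236,180

i = 0.075/4 = 0.01875 per quarter; n = 8·4 = 32.
PV = 9700 × [1 − (1+0.01875)^(−32)] / 0.01875 × (1+i) = 9700 × 24.348444 = 236,179.9045
Payments are at the start of each period, so multiply by (1+i).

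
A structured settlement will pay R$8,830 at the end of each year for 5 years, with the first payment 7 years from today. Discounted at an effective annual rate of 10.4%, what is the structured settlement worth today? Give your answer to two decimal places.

R$18,300.01

PV at t=6 (ordinary 5-year annuity): 8830 × a(5|0.104) = 8830 × 3.752366 = 33,133.3893
Discount back 6 years: 33,133.3893 × (1+0.104)^(−6) = 33,133.3893 × 0.552313 = 18,300.0140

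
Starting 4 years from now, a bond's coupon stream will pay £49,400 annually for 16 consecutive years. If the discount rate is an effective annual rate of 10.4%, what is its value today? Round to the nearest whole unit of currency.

£280,519

PV at t=3 (ordinary 16-year annuity): 49400 × a(16|0.104) = 49400 × 7.640865 = 377,458.7234
Discount back 3 years: 377,458.7234 × (1+0.104)^(−3) = 377,458.7234 × 0.743178 = 280,518.9771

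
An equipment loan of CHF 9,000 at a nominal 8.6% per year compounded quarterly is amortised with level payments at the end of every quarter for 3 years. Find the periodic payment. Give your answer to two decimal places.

CHF 858.90

Periodic rate i = 0.086/4 = 0.0215; n = 3 × 4 = 12 periods.
Annuity-PV factor = 10.478573; PMT = 9000 / 10.478573 = 858.8956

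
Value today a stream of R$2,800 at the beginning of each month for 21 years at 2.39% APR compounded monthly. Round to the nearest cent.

Periodic rate i = 0.0239/12 = 0.00199167; n = 21 × 12 = 252 periods.
Annuity factor a(252|0.00199167) × (1+i) = 198.378455; PV = 2800 × 198.378455 = 555,459.6753
(Beginning-of-period payments → annuity-due factor ×(1+i).)

R$555,459.68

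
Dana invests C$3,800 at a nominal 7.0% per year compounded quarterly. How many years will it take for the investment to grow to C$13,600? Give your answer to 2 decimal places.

Periodic rate i = 0.07/4 = 0.0175.
(1+i)^n = 13600/3800 = 3.57895, so n = ln 3.57895 / ln 1.0175 = 73.4968 quarters
= 73.4968/4 years

18.37 years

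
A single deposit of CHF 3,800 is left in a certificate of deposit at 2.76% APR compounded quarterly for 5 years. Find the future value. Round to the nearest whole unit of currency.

CHF 4,360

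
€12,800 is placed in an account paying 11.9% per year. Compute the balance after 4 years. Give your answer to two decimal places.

€20,069.21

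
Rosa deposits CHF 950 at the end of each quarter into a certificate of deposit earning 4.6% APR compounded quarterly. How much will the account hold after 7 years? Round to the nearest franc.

CHF 31,173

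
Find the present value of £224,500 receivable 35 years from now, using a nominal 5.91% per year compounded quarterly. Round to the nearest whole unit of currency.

£28,804

With 4 periods per year: i = 0.014775, n = 140.
Discount factor = (1+0.014775)^(−140) = 0.128302; PV = 224,500 × 0.128302 = 28,803.8161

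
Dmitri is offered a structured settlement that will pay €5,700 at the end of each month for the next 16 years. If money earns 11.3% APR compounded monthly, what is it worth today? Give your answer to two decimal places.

€505,206.71

Periodic rate i = 0.113/12 = 0.00941667; n = 16 × 12 = 192 periods.
PV = 5700 × [1 − (1+0.00941667)^(−192)] / 0.00941667 = 5700 × 88.632756 = 505,206.7115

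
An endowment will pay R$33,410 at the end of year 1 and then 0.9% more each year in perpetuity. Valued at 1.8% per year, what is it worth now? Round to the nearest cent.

R$3,712,222.22

PV = D₁/(r − g) = 33410/(0.018 − 0.009) = 3,712,222.2222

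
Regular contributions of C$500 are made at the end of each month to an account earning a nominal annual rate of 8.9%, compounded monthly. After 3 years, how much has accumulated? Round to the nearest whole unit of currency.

C$20,545

i = 0.089/12 = 0.00741667 per month; n = 3·12 = 36.
FV = PMT · [(1+i)^n − 1] / i = 500 · 41.090467 = 20,545.2334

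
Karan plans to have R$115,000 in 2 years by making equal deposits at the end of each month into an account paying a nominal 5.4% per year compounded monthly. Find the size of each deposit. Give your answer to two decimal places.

R$4,548.34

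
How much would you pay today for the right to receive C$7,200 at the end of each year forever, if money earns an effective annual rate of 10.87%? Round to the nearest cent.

PV = C/r = 7200/0.1087 = 66,237.3505

C$66,237.35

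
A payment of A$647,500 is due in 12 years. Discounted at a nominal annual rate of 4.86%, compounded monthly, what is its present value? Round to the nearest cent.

A$361,801.82

i = 0.0486/12 = 0.00405 per month; n = 12·12 = 144.
Discount factor = (1+0.00405)^(−144) = 0.558767; PV = 647,500 × 0.558767 = 361,801.8168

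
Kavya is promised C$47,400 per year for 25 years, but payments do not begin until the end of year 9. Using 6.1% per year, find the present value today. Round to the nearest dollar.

C$373,753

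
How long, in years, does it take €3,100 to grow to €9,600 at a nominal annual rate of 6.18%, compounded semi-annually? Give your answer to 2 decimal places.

Periodic rate i = 0.0618/2 = 0.0309.
(1+i)^n = 9600/3100 = 3.09677, so n = ln 3.09677 / ln 1.0309 = 37.1436 half-years
= 37.1436/2 years

18.57 years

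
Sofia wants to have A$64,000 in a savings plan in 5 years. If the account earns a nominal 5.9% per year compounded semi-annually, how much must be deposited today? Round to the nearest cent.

A$47,853.80

With 2 periods per year: i = 0.0295, n = 10.
PV = FV·(1+i)^(−n) = 64,000 × 0.747716 = 47,853.8038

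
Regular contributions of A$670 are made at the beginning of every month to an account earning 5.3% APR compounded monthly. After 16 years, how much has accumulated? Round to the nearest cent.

A$202,743.53

Periodic rate i = 0.053/12 = 0.00441667; n = 16 × 12 = 192 periods.
FV = 670 × [(1+0.00441667)^192 − 1] / 0.00441667 × (1+i) = 670 × 302.602279 = 202,743.5270
(Beginning-of-period payments → annuity-due factor ×(1+i).)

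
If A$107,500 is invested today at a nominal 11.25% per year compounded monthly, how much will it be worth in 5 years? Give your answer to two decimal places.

With 12 periods per year: i = 0.009375, n = 60.
107,500 × (1+0.009375)^60 = 107,500 × 1.750462 = 188,174.6448

A$188,174.64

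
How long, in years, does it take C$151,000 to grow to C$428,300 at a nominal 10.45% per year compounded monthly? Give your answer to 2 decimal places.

10.02 years

Periodic rate i = 0.1045/12 = 0.00870833.
(1+i)^n = 428300/151000 = 2.83642, so n = ln 2.83642 / ln 1.00871 = 120.2385 months
= 120.2385/12 years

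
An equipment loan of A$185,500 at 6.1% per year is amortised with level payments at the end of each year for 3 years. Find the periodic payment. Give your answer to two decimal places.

A$69,525.80

PMT = 185500 / ( [1 − (1+0.061)^(−3)] / 0.061 ) = 185500 / 2.668074 = 69,525.8046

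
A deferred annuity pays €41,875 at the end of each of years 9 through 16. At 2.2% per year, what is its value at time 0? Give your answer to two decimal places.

Value one period before first payment (t=8): 41875 × [1 − (1+0.022)^(−8)] / 0.022 = 41875 × 7.262743 = 304,127.3724
PV₀ = 304,127.3724 / (1+0.022)^8 = 304,127.3724 / 1.190165 = 255,533.7941

€255,533.79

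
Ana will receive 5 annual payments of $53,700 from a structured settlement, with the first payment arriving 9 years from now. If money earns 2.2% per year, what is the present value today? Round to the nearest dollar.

Value one period before first payment (t=8): 53700 × [1 − (1+0.022)^(−5)] / 0.022 = 53700 × 4.686223 = 251,650.1810
Discount back 8 years: 251,650.1810 × (1+0.022)^(−8) = 251,650.1810 × 0.840220 = 211,441.4268

$211,441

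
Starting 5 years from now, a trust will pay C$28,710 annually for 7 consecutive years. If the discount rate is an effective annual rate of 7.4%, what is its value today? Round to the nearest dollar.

Value one period before first payment (t=4): 28710 × [1 − (1+0.074)^(−7)] / 0.074 = 28710 × 5.314940 = 152,591.9190
Discount back 4 years: 152,591.9190 × (1+0.074)^(−4) = 152,591.9190 × 0.751593 = 114,687.0572

C$114,687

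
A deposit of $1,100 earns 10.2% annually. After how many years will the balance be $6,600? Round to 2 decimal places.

n = ln(6600/1100) / ln(1+0.102) = ln(6.00000) / 0.097127 = 18.4476 years

18.45 years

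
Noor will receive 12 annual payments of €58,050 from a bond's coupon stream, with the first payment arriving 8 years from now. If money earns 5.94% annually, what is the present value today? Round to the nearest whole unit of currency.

€326,028

Value one period before first payment (t=7): 58050 × [1 − (1+0.0594)^(−12)] / 0.0594 = 58050 × 8.411491 = 488,287.0304
PV₀ = 488,287.0304 / (1+0.0594)^7 = 488,287.0304 / 1.497683 = 326,028.3821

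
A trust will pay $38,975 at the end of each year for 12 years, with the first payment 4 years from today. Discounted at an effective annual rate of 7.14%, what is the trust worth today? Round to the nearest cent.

$249,841.53

PV at t=3 (ordinary 12-year annuity): 38975 × a(12|0.0714) = 38975 × 7.883761 = 307,269.5734
PV₀ = 307,269.5734 / (1+0.0714)^3 = 307,269.5734 / 1.229858 = 249,841.5303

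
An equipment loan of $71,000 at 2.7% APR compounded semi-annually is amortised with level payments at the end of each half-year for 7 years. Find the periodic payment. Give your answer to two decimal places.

With 2 periods per year: i = 0.0135, n = 14.
Annuity-PV factor = 12.678977; PMT = 71000 / 12.678977 = 5,599.8208

$5,599.82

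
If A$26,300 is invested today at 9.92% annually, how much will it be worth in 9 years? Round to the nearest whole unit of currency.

A$61,609

FV = PV·(1+i)^n = 26,300 × 2.342559 = 61,609.2931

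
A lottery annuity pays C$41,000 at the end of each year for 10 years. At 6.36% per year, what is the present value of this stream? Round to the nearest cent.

Annuity factor a(10|0.0636) = 7.236165; PV = 41000 × 7.236165 = 296,682.7650

C$296,682.76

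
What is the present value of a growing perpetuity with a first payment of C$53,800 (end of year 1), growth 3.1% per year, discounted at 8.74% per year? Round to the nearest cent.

C$953,900.71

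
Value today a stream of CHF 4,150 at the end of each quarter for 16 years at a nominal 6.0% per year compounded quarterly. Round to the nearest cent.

CHF 169,975.09

Periodic rate i = 0.06/4 = 0.015; n = 16 × 4 = 64 periods.
PV = PMT · [1 − (1+i)^(−n)] / i = 4150 · 40.957853 = 169,975.0898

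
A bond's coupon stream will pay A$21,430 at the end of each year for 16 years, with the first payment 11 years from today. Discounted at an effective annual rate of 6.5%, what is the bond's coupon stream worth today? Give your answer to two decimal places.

A$111,511.91

Value one period before first payment (t=10): 21430 × [1 − (1+0.065)^(−16)] / 0.065 = 21430 × 9.767764 = 209,323.1864
PV₀ = 209,323.1864 / (1+0.065)^10 = 209,323.1864 / 1.877137 = 111,511.9113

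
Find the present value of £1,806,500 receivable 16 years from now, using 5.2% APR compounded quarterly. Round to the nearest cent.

£790,375.49

With 4 periods per year: i = 0.013, n = 64.
PV = FV·(1+i)^(−n) = 1,806,500 × 0.437518 = 790,375.4878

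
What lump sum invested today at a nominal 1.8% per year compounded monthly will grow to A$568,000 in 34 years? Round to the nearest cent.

A$308,147.93

i = 0.018/12 = 0.0015 per month; n = 34·12 = 408.
PV = FV·(1+i)^(−n) = 568,000 × 0.542514 = 308,147.9301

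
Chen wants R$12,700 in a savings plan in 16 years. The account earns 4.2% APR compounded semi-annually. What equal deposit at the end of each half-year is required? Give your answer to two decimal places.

i = 0.042/2 = 0.021 per half-year; n = 16·2 = 32.
FV-annuity factor = 44.979559; PMT = 12700 / 44.979559 = 282.3505

R$282.35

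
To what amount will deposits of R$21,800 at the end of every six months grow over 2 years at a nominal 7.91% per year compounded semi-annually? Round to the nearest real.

R$92,511

With 2 periods per year: i = 0.03955, n = 4.
FV = 21800 × [(1+0.03955)^4 − 1] / 0.03955 = 21800 × 4.243619 = 92,510.8871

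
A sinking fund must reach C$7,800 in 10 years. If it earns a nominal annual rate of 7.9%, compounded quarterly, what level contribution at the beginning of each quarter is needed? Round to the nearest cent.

C$127.32

With 4 periods per year: i = 0.01975, n = 40.
FV-annuity factor × (1+i) = 61.262210; PMT = 7800 / 61.262210 = 127.3216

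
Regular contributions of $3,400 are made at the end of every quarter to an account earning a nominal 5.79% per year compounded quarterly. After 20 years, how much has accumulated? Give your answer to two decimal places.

i = 0.0579/4 = 0.014475 per quarter; n = 20·4 = 80.
FV = 3400 × [(1+0.014475)^80 − 1] / 0.014475 = 3400 × 149.032289 = 506,709.7832

$506,709.78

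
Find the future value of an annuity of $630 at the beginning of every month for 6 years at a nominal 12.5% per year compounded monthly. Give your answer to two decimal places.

Periodic rate i = 0.125/12 = 0.0104167; n = 6 × 12 = 72 periods.
FV = 630 × [(1+0.0104167)^72 − 1] / 0.0104167 × (1+i) = 630 × 107.553928 = 67,758.9743
(annuity-due: payments at period start, so ×(1+i).)

$67,758.97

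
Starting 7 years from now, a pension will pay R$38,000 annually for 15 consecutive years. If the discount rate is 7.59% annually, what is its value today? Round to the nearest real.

PV at t=6 (ordinary 15-year annuity): 38000 × a(15|0.0759) = 38000 × 8.777996 = 333,563.8564
PV₀ = 333,563.8564 / (1+0.0759)^6 = 333,563.8564 / 1.551070 = 215,054.0081

R$215,054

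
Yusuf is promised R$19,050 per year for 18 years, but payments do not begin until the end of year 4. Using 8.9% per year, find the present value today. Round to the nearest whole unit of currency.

PV at t=3 (ordinary 18-year annuity): 19050 × a(18|0.089) = 19050 × 8.814323 = 167,912.8531
PV₀ = 167,912.8531 / (1+0.089)^3 = 167,912.8531 / 1.291468 = 130,017.0481

R$130,017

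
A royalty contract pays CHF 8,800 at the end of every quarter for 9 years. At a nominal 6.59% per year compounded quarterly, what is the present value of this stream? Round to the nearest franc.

Periodic rate i = 0.0659/4 = 0.016475; n = 9 × 4 = 36 periods.
PV = PMT · [1 − (1+i)^(−n)] / i = 8800 · 26.993106 = 237,539.3347

CHF 237,539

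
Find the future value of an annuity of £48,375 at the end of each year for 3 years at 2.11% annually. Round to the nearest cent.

FV = 48375 × [(1+0.0211)^3 − 1] / 0.0211 = 48375 × 3.063745 = 148,208.6745

£148,208.67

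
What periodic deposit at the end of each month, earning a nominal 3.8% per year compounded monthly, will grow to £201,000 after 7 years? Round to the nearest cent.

Periodic rate i = 0.038/12 = 0.00316667; n = 7 × 12 = 84 periods.
PMT = 201000 / ( [(1+0.00316667)^84 − 1] / 0.00316667 ) = 201000 / 96.058996 = 2,092.4641

£2,092.46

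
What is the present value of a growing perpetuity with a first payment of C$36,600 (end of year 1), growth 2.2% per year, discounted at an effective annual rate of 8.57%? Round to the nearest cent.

PV = PMT / (i − g) = 36600 / (0.0857 − 0.022) = 36600 / 0.063700 = 574,568.2889

C$574,568.29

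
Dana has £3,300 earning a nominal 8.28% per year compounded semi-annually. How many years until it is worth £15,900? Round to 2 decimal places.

19.38 years

Periodic rate i = 0.0828/2 = 0.0414.
(1+i)^n = 15900/3300 = 4.81818, so n = ln 4.81818 / ln 1.0414 = 38.7615 half-years
= 38.7615/2 years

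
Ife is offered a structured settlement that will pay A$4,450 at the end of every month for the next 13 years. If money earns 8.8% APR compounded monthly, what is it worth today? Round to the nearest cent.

With 12 periods per year: i = 0.00733333, n = 156.
PV = 4450 × [1 − (1+0.00733333)^(−156)] / 0.00733333 = 4450 × 92.744351 = 412,712.3603

A$412,712.36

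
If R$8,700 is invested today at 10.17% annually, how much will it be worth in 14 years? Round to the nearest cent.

FV = 8,700 × (1 + 0.1017)^14 = 33,760.2881

R$33,760.29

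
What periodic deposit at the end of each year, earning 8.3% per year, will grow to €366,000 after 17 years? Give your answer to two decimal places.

PMT = 366000 / ( [(1+0.083)^17 − 1] / 0.083 ) = 366000 / 34.682871 = 10,552.7595

€10,552.76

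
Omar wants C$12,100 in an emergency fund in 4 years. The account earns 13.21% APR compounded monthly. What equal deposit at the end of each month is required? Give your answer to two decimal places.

C$192.67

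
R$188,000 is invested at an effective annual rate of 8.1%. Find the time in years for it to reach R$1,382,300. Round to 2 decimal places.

25.61 years

n = ln(1.3823e+06/188000) / ln(1+0.081) = ln(7.35266) / 0.077887 = 25.6150 years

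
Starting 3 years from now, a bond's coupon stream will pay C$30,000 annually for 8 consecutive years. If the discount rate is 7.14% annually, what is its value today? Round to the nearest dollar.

PV at t=2 (ordinary 8-year annuity): 30000 × a(8|0.0714) = 30000 × 5.939037 = 178,171.1093
PV₀ = 178,171.1093 / (1+0.0714)^2 = 178,171.1093 / 1.147898 = 155,215.1110

C$155,215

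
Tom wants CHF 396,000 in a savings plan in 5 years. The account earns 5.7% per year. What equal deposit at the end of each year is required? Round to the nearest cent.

CHF 70,671.04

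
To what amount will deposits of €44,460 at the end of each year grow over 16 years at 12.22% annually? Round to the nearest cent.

FV = 44460 × [(1+0.1222)^16 − 1] / 0.1222 = 44460 × 43.583697 = 1,937,731.1731

€1,937,731.17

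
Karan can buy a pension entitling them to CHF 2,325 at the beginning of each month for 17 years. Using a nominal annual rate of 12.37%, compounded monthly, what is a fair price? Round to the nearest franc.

i = 0.1237/12 = 0.0103083 per month; n = 17·12 = 204.
PV = PMT · [1 − (1+i)^(−n)] / i × (1+i) = 2325 · 85.912310 = 199,746.1201
Payments are at the start of each period, so multiply by (1+i).

CHF 199,746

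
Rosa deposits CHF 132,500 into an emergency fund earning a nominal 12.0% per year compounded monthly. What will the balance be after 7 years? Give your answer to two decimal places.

CHF 305,640.76

i = 0.12/12 = 0.01 per month; n = 7·12 = 84.
FV = PV·(1+i)^n = 132,500 × 2.306723 = 305,640.7636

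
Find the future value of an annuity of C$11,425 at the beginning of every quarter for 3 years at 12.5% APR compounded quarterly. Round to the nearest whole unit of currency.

Periodic rate i = 0.125/4 = 0.03125; n = 3 × 4 = 12 periods.
Accumulation factor s(12|0.03125) × (1+i) = 14.739897; FV = 11425 × 14.739897 = 168,403.3244
Payments are at the start of each period, so multiply by (1+i).

C$168,403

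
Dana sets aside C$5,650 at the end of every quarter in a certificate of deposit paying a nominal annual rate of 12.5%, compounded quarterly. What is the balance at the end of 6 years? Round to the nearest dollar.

With 4 periods per year: i = 0.03125, n = 24.
FV = PMT · [(1+i)^n − 1] / i = 5650 · 34.970734 = 197,584.6444

C$197,585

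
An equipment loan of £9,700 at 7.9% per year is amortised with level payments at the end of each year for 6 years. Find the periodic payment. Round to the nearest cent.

Annuity-PV factor = 4.636937; PMT = 9700 / 4.636937 = 2,091.8980

£2,091.90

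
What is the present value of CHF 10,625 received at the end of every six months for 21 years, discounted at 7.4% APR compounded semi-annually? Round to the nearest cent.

CHF 224,728.41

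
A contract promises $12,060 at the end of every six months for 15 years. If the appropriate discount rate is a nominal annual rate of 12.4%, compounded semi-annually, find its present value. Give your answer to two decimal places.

$162,510.96

With 2 periods per year: i = 0.062, n = 30.
PV = 12060 × [1 − (1+0.062)^(−30)] / 0.062 = 12060 × 13.475204 = 162,510.9607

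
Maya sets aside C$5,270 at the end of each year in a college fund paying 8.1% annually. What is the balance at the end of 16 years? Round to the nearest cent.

FV = 5270 × [(1+0.081)^16 − 1] / 0.081 = 5270 × 30.580881 = 161,161.2415

C$161,161.24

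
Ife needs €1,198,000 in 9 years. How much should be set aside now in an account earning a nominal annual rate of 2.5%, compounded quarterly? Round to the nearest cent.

€957,292.50

i = 0.025/4 = 0.00625 per quarter; n = 9·4 = 36.
PV = 1,198,000 / (1 + 0.00625)^36 = 1,198,000 / 1.251446 = 957,292.5003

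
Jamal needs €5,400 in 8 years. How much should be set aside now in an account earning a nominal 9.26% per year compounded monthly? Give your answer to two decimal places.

Periodic rate i = 0.0926/12 = 0.00771667; n = 8 × 12 = 96 periods.
PV = FV·(1+i)^(−n) = 5,400 × 0.478090 = 2,581.6858

€2,581.69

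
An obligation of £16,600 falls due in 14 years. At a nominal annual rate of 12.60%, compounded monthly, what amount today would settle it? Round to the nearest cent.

With 12 periods per year: i = 0.0105, n = 168.
Discount factor = (1+0.0105)^(−168) = 0.172941; PV = 16,600 × 0.172941 = 2,870.8248

£2,870.82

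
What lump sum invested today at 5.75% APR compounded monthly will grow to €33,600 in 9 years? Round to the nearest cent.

Periodic rate i = 0.0575/12 = 0.00479167; n = 9 × 12 = 108 periods.
PV = 33,600 / (1 + 0.00479167)^108 = 33,600 / 1.675755 = 20,050.6579

€20,050.66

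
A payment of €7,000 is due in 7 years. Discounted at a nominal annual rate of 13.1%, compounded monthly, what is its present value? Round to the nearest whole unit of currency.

€2,812

With 12 periods per year: i = 0.0109167, n = 84.
PV = FV·(1+i)^(−n) = 7,000 × 0.401708 = 2,811.9531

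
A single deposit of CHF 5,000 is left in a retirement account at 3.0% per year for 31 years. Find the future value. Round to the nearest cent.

5,000 × (1+0.03)^31 = 5,000 × 2.500080 = 12,500.4017

CHF 12,500.40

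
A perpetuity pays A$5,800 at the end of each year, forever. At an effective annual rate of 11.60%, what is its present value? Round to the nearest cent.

A$50,000.00

PV = PMT / i = 5800 / 0.116 = 50,000.0000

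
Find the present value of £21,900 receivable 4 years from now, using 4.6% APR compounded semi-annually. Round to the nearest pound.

With 2 periods per year: i = 0.023, n = 8.
Discount factor = (1+0.023)^(−8) = 0.833671; PV = 21,900 × 0.833671 = 18,257.4048

£18,257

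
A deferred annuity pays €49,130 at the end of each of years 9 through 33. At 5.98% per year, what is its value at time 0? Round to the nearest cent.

PV at t=8 (ordinary 25-year annuity): 49130 × a(25|0.0598) = 49130 × 12.807686 = 629,241.6100
PV₀ = 629,241.6100 / (1+0.0598)^8 = 629,241.6100 / 1.591444 = 395,390.3924

€395,390.39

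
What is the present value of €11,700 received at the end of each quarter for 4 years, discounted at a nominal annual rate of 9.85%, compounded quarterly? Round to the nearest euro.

€153,190

With 4 periods per year: i = 0.024625, n = 16.
Annuity factor a(16|0.024625) = 13.093182; PV = 11700 × 13.093182 = 153,190.2295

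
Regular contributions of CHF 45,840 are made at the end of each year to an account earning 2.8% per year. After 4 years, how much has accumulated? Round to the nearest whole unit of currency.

CHF 191,206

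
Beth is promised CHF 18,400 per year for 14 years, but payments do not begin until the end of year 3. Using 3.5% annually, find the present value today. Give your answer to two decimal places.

CHF 187,577.37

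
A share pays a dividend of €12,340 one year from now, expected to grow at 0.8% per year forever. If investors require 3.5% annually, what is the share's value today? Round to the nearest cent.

PV = D₁/(r − g) = 12340/(0.035 − 0.008) = 457,037.0370

€457,037.04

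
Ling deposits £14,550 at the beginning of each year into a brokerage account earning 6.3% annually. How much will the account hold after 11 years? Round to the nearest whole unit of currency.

FV = 14550 × [(1+0.063)^11 − 1] / 0.063 × (1+i) = 14550 × 16.168398 = 235,250.1930
(annuity-due: payments at period start, so ×(1+i).)

£235,250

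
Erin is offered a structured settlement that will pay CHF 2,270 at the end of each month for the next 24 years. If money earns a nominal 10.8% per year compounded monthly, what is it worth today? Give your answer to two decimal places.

CHF 233,118.08

Periodic rate i = 0.108/12 = 0.009; n = 24 × 12 = 288 periods.
PV = 2270 × [1 − (1+0.009)^(−288)] / 0.009 = 2270 × 102.695191 = 233,118.0831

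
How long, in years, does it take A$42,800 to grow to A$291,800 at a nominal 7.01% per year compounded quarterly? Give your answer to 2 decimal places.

27.62 years

Periodic rate i = 0.0701/4 = 0.017525.
(1+i)^n = 291800/42800 = 6.81776, so n = ln 6.81776 / ln 1.01753 = 110.4880 quarters
= 110.4880/4 years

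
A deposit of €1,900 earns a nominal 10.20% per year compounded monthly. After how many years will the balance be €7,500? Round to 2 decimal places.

13.52 years

Periodic rate i = 0.102/12 = 0.0085.
(1+i)^n = 7500/1900 = 3.94737, so n = ln 3.94737 / ln 1.0085 = 162.2207 months
= 162.2207/12 years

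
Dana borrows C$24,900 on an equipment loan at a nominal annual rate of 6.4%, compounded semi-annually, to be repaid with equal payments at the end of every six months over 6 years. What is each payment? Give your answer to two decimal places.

C$2,531.46

i = 0.064/2 = 0.032 per half-year; n = 6·2 = 12.
PMT = 24900 / ( [1 − (1+0.032)^(−12)] / 0.032 ) = 24900 / 9.836204 = 2,531.4643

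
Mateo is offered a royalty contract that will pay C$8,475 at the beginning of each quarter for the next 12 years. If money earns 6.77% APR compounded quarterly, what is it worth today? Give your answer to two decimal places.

C$281,687.26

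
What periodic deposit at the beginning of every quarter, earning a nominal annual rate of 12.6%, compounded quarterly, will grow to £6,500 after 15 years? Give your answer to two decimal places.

With 4 periods per year: i = 0.0315, n = 60.
PMT = 6500 / ( [(1+0.0315)^60 − 1] / 0.0315 × (1+i) ) = 6500 / 177.783302 = 36.5614

£36.56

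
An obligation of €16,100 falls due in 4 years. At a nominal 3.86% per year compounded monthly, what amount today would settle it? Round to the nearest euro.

€13,800

i = 0.0386/12 = 0.00321667 per month; n = 4·12 = 48.
Discount factor = (1+0.00321667)^(−48) = 0.857142; PV = 16,100 × 0.857142 = 13,799.9790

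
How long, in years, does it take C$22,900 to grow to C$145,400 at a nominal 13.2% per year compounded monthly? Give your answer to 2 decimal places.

Periodic rate i = 0.132/12 = 0.011.
n = ln(145400/22900) / ln(1+0.011) = ln(6.34934) / 0.010940 = 168.9545 months
= 168.9545/12 years

14.08 years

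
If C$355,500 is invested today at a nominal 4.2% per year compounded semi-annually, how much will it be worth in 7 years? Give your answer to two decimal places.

C$475,554.17

Periodic rate i = 0.042/2 = 0.021; n = 7 × 2 = 14 periods.
FV = PV·(1+i)^n = 355,500 × 1.337705 = 475,554.1701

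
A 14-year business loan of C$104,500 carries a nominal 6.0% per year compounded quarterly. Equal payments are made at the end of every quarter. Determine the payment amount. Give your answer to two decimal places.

C$2,771.45

With 4 periods per year: i = 0.015, n = 56.
Annuity-PV factor = 37.705879; PMT = 104500 / 37.705879 = 2,771.4511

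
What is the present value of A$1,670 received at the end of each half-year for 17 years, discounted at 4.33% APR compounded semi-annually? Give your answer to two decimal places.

A$39,898.30

i = 0.0433/2 = 0.02165 per half-year; n = 17·2 = 34.
PV = PMT · [1 − (1+i)^(−n)] / i = 1670 · 23.891199 = 39,898.3028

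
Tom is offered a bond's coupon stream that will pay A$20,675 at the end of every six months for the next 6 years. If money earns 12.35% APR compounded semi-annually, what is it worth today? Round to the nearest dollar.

With 2 periods per year: i = 0.06175, n = 12.
PV = 20675 × [1 − (1+0.06175)^(−12)] / 0.06175 = 20675 × 8.303990 = 171,685.0025

A$171,685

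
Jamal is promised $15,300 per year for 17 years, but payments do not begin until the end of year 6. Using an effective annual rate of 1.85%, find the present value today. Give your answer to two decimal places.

$202,039.21

PV at t=5 (ordinary 17-year annuity): 15300 × a(17|0.0185) = 15300 × 14.472695 = 221,432.2294
PV₀ = 221,432.2294 / (1+0.0185)^5 = 221,432.2294 / 1.095986 = 202,039.2120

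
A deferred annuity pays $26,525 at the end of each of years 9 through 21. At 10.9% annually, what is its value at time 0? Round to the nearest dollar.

$78,648

PV at t=8 (ordinary 13-year annuity): 26525 × a(13|0.109) = 26525 × 6.783951 = 179,944.3118
PV₀ = 179,944.3118 / (1+0.109)^8 = 179,944.3118 / 2.287981 = 78,647.6506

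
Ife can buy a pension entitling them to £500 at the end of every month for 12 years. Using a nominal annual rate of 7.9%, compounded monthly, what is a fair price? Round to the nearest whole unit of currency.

£46,426

With 12 periods per year: i = 0.00658333, n = 144.
PV = PMT · [1 − (1+i)^(−n)] / i = 500 · 92.852489 = 46,426.2447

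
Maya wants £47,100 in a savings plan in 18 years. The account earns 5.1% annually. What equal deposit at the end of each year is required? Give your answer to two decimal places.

£1,658.67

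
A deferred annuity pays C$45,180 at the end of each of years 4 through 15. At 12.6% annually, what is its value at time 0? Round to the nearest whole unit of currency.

PV at t=3 (ordinary 12-year annuity): 45180 × a(12|0.126) = 45180 × 6.025912 = 272,250.7203
Discount back 3 years: 272,250.7203 × (1+0.126)^(−3) = 272,250.7203 × 0.700462 = 190,701.3932

C$190,701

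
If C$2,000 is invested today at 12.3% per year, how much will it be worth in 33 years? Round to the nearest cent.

C$91,952.16

FV = PV·(1+i)^n = 2,000 × 45.976082 = 91,952.1636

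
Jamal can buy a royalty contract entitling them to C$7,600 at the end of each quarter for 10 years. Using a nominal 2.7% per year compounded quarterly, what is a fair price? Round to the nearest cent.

Periodic rate i = 0.027/4 = 0.00675; n = 10 × 4 = 40 periods.
PV = 7600 × [1 − (1+0.00675)^(−40)] / 0.00675 = 7600 × 34.952248 = 265,637.0876

C$265,637.09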